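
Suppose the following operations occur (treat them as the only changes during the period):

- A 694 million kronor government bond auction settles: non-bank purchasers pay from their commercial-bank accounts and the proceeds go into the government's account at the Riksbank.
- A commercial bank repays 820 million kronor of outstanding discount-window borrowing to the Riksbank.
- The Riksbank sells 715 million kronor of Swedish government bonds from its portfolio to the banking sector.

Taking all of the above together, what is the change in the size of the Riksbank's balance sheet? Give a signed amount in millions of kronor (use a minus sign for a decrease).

Government account inflow 694 million kronor: only the composition of liabilities changes → 0.
Discount-window repayment 820 million kronor: a Riksbank asset is shed → −820M.
OMO sale (to banks) 715 million kronor: a Riksbank asset is shed → −715M.
Net: 0 − 820 − 715 = -1535 million.

-1535 million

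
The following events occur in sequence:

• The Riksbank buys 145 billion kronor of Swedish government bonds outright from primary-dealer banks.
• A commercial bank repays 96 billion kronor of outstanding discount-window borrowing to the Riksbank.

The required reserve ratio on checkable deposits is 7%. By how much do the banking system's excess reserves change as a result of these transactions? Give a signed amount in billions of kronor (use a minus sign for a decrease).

OMO purchase (from banks) 145 billion kronor: reserves +145B, deposits 0.
Discount-window repayment 96 billion kronor: reserves −96B, deposits 0.
Totals: Δreserves = +49B, Δdeposits = 0.
Δrequired reserves = 7% × 0 = 0.
Δexcess reserves = Δreserves − Δrequired = +49B − (0) = +49 billion.

+49 billion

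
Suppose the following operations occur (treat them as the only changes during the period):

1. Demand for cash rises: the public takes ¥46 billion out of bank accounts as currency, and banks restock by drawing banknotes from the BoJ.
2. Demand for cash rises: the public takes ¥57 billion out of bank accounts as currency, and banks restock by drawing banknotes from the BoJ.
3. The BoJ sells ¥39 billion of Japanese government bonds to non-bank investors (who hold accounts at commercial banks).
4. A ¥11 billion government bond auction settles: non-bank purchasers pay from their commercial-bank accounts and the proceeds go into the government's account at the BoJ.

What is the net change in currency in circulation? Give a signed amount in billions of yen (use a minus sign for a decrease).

BoJ balance sheet:
  Assets:      Securities −¥39B
  Liabilities: Bank reserves −¥153B, Currency in circulation +¥103B, Government deposits +¥11B
So the change in currency in circulation is +¥103 billion.

+¥103 billion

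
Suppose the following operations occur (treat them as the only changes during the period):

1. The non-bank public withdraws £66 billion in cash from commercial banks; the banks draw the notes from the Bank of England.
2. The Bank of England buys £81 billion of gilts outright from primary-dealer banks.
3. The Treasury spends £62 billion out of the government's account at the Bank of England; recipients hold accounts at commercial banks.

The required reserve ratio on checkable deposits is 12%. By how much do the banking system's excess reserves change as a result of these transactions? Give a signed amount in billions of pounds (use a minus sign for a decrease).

Currency withdrawal £66 billion: reserves −£66B, deposits −£66B.
OMO purchase (from banks) £81 billion: reserves +£81B, deposits 0.
Government spending £62 billion: reserves +£62B, deposits +£62B.
Totals: Δreserves = +£77B, Δdeposits = −£4B.
Δrequired reserves = 12% × −£4B = −£0.48B.
Δexcess reserves = Δreserves − Δrequired = +£77B − (−£0.48B) = +£77.48 billion.

+£77.48 billion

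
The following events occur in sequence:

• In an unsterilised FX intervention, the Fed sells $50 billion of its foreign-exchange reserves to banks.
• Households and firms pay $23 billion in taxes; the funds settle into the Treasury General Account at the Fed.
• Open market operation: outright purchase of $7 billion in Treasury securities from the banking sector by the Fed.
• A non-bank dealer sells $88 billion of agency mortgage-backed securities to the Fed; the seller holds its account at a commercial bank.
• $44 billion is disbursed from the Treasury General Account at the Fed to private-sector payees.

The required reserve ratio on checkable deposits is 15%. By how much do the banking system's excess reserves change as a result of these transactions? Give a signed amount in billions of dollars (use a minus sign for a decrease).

FX sale $50 billion: reserves −$50B, deposits 0.
Government account inflow $23 billion: reserves −$23B, deposits −$23B.
OMO purchase (from banks) $7 billion: reserves +$7B, deposits 0.
Asset purchase (from non-banks) $88 billion: reserves +$88B, deposits +$88B.
Government spending $44 billion: reserves +$44B, deposits +$44B.
Totals: Δreserves = +$66B, Δdeposits = +$109B.
Δrequired reserves = 15% × +$109B = +$16.35B.
Δexcess reserves = Δreserves − Δrequired = +$66B − (+$16.35B) = +$49.65 billion.

+$49.65 billion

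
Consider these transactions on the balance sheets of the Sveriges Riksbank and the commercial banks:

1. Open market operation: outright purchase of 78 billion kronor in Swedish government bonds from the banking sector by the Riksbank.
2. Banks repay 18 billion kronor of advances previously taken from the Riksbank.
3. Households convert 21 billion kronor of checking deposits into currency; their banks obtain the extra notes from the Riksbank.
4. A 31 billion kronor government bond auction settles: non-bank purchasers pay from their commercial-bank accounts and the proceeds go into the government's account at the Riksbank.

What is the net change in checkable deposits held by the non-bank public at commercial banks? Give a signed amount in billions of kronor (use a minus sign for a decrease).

-52 billion

OMO purchase (from banks) 78 billion kronor: the counterparty is a bank, so public deposits are unchanged → 0.
Discount-window repayment 18 billion kronor: the counterparty is a bank, so public deposits are unchanged → 0.
Currency withdrawal 21 billion kronor: non-bank counterparties' bank balances fall → −21B.
Government account inflow 31 billion kronor: non-bank counterparties' bank balances fall → −31B.
Net: 0 + 0 − 21 − 31 = -52 billion.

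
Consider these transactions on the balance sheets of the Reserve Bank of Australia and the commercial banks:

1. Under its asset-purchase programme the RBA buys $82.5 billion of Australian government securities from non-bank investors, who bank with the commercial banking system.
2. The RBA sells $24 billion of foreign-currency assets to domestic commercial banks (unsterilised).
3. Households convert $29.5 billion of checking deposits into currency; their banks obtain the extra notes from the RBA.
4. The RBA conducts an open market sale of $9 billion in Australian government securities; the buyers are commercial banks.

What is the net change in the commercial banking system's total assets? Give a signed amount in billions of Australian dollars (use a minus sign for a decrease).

Asset purchase (from non-banks) $82.5 billion: bank balance sheets expand → +$82.5B.
FX sale $24 billion: just an asset swap on bank balance sheets → 0.
Currency withdrawal $29.5 billion: bank balance sheets shrink → −$29.5B.
OMO sale (to banks) $9 billion: just an asset swap on bank balance sheets → 0.
Net: 82.5 + 0 − 29.5 + 0 = +$53 billion.

+$53 billion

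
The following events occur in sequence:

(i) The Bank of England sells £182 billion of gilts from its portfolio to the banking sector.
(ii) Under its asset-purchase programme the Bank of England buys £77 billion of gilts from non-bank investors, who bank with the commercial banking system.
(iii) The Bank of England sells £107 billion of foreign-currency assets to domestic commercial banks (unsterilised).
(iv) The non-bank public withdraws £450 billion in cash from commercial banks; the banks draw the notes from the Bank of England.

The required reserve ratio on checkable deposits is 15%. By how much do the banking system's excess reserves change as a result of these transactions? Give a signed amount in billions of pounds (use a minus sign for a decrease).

OMO sale (to banks) £182 billion: reserves −£182B, deposits 0.
Asset purchase (from non-banks) £77 billion: reserves +£77B, deposits +£77B.
FX sale £107 billion: reserves −£107B, deposits 0.
Currency withdrawal £450 billion: reserves −£450B, deposits −£450B.
Totals: Δreserves = −£662B, Δdeposits = −£373B.
Δrequired reserves = 15% × −£373B = −£55.95B.
Δexcess reserves = Δreserves − Δrequired = −£662B − (−£55.95B) = -£606.05 billion.

-£606.05 billion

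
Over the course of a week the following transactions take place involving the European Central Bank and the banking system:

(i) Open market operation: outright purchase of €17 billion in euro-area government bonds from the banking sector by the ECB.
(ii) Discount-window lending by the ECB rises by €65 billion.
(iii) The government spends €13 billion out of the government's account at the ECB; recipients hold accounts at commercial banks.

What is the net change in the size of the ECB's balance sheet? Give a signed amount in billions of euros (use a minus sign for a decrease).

+€82 billion

ECB balance sheet:
  Assets:      Securities +€17B, Loans to banks +€65B
  Liabilities: Bank reserves +€95B, Government deposits −€13B
Change in total ECB assets = +€82 billion.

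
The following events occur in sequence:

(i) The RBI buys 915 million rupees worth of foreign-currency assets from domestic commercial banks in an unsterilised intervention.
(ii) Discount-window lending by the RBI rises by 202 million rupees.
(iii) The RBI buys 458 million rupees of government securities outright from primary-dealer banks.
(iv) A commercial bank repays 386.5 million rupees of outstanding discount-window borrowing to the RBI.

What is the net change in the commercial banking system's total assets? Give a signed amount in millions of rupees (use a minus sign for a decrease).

-184.5 million

RBI balance sheet:
  Assets:      Securities +458M, Loans to banks −184.5M, Foreign assets +915M
  Liabilities: Bank reserves +1188.5M
Commercial banking system:
  Assets:      Reserves at CB +1188.5M, Securities −458M, Foreign assets −915M
  Liabilities: Borrowings from CB −184.5M
Change in total bank assets = -184.5 million.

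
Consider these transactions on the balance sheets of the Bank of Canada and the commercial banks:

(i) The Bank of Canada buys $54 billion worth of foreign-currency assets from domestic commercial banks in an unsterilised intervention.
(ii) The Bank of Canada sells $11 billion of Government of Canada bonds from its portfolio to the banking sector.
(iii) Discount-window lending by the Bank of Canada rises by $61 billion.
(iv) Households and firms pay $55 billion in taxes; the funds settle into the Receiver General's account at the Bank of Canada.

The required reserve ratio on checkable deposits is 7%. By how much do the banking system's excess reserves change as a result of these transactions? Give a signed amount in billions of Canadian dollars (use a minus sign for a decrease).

+$52.85 billion

FX purchase $54 billion: reserves +$54B, deposits 0.
OMO sale (to banks) $11 billion: reserves −$11B, deposits 0.
Discount-window loan $61 billion: reserves +$61B, deposits 0.
Government account inflow $55 billion: reserves −$55B, deposits −$55B.
Totals: Δreserves = +$49B, Δdeposits = −$55B.
Δrequired reserves = 7% × −$55B = −$3.85B.
Δexcess reserves = Δreserves − Δrequired = +$49B − (−$3.85B) = +$52.85 billion.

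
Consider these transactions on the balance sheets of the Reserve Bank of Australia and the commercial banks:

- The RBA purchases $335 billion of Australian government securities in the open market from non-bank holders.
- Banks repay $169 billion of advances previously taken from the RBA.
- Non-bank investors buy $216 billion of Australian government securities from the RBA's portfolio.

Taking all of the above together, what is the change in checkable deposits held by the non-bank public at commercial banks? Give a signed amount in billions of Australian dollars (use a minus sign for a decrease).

Asset purchase (from non-banks) $335 billion: non-bank counterparties' bank balances rise → +$335B.
Discount-window repayment $169 billion: the counterparty is a bank, so public deposits are unchanged → 0.
Asset sale (to non-banks) $216 billion: non-bank counterparties' bank balances fall → −$216B.
Net: 335 + 0 − 216 = +$119 billion.

+$119 billion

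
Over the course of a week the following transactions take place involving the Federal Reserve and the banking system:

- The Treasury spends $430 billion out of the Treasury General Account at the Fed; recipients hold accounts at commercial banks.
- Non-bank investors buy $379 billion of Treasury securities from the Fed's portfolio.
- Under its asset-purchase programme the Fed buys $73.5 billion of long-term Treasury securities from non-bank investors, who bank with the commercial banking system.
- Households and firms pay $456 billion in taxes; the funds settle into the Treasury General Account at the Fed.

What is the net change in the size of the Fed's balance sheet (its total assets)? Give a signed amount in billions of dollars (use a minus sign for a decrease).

Government spending $430 billion: only the composition of liabilities changes → 0.
Asset sale (to non-banks) $379 billion: a Fed asset is shed → −$379B.
Asset purchase (from non-banks) $73.5 billion: a Fed asset is acquired → +$73.5B.
Government account inflow $456 billion: only the composition of liabilities changes → 0.
Net: 0 − 379 + 73.5 + 0 = -$305.5 billion.

-$305.5 billion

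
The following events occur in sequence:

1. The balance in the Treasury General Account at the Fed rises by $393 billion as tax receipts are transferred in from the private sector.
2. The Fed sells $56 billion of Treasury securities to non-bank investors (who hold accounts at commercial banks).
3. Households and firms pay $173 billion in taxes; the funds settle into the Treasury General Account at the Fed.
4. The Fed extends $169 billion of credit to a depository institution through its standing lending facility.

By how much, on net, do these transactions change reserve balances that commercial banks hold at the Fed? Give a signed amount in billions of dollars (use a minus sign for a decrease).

Government account inflow $393 billion: funds move from bank reserves into the government account → −$393B.
Asset sale (to non-banks) $56 billion: the non-bank buyers' banks settle from reserves → −$56B.
Government account inflow $173 billion: funds move from bank reserves into the government account → −$173B.
Discount-window loan $169 billion: the loan is credited to the bank's reserve account → +$169B.
Net: −393 − 56 − 173 + 169 = -$453 billion.

-$453 billion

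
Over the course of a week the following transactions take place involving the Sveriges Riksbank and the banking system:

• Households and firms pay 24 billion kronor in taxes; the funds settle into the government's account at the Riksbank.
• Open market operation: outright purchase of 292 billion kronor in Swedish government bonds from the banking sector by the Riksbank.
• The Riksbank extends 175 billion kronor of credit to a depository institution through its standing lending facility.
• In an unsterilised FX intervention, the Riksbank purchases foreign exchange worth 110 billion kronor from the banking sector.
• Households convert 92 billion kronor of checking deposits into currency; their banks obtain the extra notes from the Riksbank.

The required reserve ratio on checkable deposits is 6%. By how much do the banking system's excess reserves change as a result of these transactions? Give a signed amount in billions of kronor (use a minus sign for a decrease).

+467.96 billion

Government account inflow 24 billion kronor: reserves −24B, deposits −24B.
OMO purchase (from banks) 292 billion kronor: reserves +292B, deposits 0.
Discount-window loan 175 billion kronor: reserves +175B, deposits 0.
FX purchase 110 billion kronor: reserves +110B, deposits 0.
Currency withdrawal 92 billion kronor: reserves −92B, deposits −92B.
Totals: Δreserves = +461B, Δdeposits = −116B.
Δrequired reserves = 6% × −116B = −6.96B.
Δexcess reserves = Δreserves − Δrequired = +461B − (−6.96B) = +467.96 billion.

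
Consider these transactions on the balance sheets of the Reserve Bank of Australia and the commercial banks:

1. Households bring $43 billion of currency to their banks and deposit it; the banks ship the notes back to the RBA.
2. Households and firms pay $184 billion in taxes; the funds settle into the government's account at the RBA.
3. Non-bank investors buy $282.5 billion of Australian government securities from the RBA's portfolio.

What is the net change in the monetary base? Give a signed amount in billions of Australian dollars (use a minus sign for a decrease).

Currency deposit $43 billion: just a shift between currency and reserves — both are base money → 0.
Government account inflow $184 billion: reserves shift to a non-base liability → −$184B.
Asset sale (to non-banks) $282.5 billion: RBA balance sheet contracts → −$282.5B.
Net: 0 − 184 − 282.5 = -$466.5 billion.

-$466.5 billion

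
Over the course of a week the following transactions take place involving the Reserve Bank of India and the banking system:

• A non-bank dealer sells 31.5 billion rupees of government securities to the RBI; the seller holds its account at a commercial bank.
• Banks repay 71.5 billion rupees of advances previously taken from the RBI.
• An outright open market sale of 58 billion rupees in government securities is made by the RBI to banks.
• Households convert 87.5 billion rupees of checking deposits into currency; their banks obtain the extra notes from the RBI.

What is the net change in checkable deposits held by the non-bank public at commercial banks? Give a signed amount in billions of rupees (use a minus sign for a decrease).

RBI balance sheet:
  Assets:      Securities −26.5B, Loans to banks −71.5B
  Liabilities: Bank reserves −185.5B, Currency in circulation +87.5B
Commercial banking system:
  Assets:      Reserves at CB −185.5B, Securities +58B
  Liabilities: Checkable deposits −56B, Borrowings from CB −71.5B
So the change in checkable deposits held by the non-bank public at commercial banks is -56 billion.

-56 billion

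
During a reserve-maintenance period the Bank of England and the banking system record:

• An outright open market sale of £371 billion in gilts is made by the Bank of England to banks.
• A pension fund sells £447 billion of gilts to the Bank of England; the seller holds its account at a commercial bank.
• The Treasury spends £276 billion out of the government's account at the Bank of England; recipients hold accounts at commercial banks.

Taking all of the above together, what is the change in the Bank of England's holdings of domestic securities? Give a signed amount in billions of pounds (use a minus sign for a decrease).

Bank of England balance sheet:
  Assets:      Securities +£76B
  Liabilities: Bank reserves +£352B, Government deposits −£276B
Commercial banking system:
  Assets:      Reserves at CB +£352B, Securities +£371B
  Liabilities: Checkable deposits +£723B
So the change in the Bank of England's holdings of domestic securities is +£76 billion.

+£76 billion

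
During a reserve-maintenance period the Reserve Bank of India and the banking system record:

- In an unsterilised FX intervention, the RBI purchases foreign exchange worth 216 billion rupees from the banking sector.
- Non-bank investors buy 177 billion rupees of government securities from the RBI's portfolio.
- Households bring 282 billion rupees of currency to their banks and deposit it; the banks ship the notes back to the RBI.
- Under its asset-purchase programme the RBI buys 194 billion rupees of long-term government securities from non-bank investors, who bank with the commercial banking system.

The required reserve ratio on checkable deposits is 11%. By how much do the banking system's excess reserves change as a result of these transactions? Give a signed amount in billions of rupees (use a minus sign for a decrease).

FX purchase 216 billion rupees: reserves +216B, deposits 0.
Asset sale (to non-banks) 177 billion rupees: reserves −177B, deposits −177B.
Currency deposit 282 billion rupees: reserves +282B, deposits +282B.
Asset purchase (from non-banks) 194 billion rupees: reserves +194B, deposits +194B.
Totals: Δreserves = +515B, Δdeposits = +299B.
Δrequired reserves = 11% × +299B = +32.89B.
Δexcess reserves = Δreserves − Δrequired = +515B − (+32.89B) = +482.11 billion.

+482.11 billion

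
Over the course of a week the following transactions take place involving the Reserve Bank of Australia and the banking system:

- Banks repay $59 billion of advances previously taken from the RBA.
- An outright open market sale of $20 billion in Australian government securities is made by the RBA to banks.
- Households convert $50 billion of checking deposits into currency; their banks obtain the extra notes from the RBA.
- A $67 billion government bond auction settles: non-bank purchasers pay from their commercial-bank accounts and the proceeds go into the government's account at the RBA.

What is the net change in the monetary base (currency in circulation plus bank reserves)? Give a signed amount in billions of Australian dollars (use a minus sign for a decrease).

-$146 billion

Discount-window repayment $59 billion: RBA balance sheet contracts → −$59B.
OMO sale (to banks) $20 billion: RBA balance sheet contracts → −$20B.
Currency withdrawal $50 billion: just a shift between currency and reserves — both are base money → 0.
Government account inflow $67 billion: reserves shift to a non-base liability → −$67B.
Net: −59 − 20 + 0 − 67 = -$146 billion.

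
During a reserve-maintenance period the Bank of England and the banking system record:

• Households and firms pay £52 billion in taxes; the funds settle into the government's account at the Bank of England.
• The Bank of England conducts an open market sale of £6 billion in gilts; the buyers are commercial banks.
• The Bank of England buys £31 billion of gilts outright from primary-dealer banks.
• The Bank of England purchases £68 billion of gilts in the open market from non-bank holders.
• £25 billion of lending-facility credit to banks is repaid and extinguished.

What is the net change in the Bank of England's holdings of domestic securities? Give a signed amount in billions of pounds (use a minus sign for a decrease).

Government account inflow £52 billion: the Bank of England's securities portfolio is untouched → 0.
OMO sale (to banks) £6 billion: securities removed from the Bank of England's portfolio → −£6B.
OMO purchase (from banks) £31 billion: securities added to the Bank of England's portfolio → +£31B.
Asset purchase (from non-banks) £68 billion: securities added to the Bank of England's portfolio → +£68B.
Discount-window repayment £25 billion: the Bank of England's securities portfolio is untouched → 0.
Net: 0 − 6 + 31 + 68 + 0 = +£93 billion.

+£93 billion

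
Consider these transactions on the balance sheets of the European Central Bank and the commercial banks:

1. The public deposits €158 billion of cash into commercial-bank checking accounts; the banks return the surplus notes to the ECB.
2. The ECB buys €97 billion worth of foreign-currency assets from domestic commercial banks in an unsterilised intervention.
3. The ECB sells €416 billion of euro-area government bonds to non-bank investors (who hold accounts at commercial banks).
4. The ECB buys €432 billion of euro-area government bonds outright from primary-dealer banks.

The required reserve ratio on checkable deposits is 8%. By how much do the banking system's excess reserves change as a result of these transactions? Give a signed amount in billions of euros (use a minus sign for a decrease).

Currency deposit €158 billion: reserves +€158B, deposits +€158B.
FX purchase €97 billion: reserves +€97B, deposits 0.
Asset sale (to non-banks) €416 billion: reserves −€416B, deposits −€416B.
OMO purchase (from banks) €432 billion: reserves +€432B, deposits 0.
Totals: Δreserves = +€271B, Δdeposits = −€258B.
Δrequired reserves = 8% × −€258B = −€20.64B.
Δexcess reserves = Δreserves − Δrequired = +€271B − (−€20.64B) = +€291.64 billion.

+€291.64 billion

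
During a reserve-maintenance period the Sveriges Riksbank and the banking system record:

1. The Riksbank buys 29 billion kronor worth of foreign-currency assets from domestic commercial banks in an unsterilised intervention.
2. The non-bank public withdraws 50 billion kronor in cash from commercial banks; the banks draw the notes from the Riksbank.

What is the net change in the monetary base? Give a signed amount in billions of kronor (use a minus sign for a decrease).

+29 billion

FX purchase 29 billion kronor: Riksbank balance sheet expands → +29B.
Currency withdrawal 50 billion kronor: just a shift between currency and reserves — both are base money → 0.
Net: 29 + 0 = +29 billion.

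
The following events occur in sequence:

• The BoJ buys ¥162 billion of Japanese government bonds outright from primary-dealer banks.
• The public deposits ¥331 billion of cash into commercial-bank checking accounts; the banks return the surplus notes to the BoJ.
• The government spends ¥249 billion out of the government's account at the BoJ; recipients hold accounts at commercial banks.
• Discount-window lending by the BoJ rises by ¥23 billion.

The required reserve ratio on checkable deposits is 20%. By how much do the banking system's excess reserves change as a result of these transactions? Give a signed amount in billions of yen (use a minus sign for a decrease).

+¥649 billion

OMO purchase (from banks) ¥162 billion: reserves +¥162B, deposits 0.
Currency deposit ¥331 billion: reserves +¥331B, deposits +¥331B.
Government spending ¥249 billion: reserves +¥249B, deposits +¥249B.
Discount-window loan ¥23 billion: reserves +¥23B, deposits 0.
Totals: Δreserves = +¥765B, Δdeposits = +¥580B.
Δrequired reserves = 20% × +¥580B = +¥116B.
Δexcess reserves = Δreserves − Δrequired = +¥765B − (+¥116B) = +¥649 billion.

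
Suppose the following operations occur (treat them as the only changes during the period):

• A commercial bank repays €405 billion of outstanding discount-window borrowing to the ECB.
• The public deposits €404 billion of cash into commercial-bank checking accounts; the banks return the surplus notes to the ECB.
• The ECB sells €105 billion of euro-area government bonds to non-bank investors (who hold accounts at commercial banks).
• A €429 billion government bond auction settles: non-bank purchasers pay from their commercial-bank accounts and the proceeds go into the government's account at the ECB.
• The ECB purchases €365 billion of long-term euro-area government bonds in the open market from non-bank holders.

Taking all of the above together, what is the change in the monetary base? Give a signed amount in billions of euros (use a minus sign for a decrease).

-€574 billion

ECB balance sheet:
  Assets:      Securities +€260B, Loans to banks −€405B
  Liabilities: Bank reserves −€170B, Currency in circulation −€404B, Government deposits +€429B
Monetary base = currency + reserves: −€404B + (−€170B) = -€574 billion.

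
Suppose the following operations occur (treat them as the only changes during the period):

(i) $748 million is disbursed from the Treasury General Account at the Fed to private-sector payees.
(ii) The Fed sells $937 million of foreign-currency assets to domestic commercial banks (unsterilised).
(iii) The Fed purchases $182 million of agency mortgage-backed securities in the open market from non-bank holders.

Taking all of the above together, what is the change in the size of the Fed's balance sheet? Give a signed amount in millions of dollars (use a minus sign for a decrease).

Fed balance sheet:
  Assets:      Securities +$182M, Foreign assets −$937M
  Liabilities: Bank reserves −$7M, Government deposits −$748M
Commercial banking system:
  Assets:      Reserves at CB −$7M, Foreign assets +$937M
  Liabilities: Checkable deposits +$930M
Change in total Fed assets = -$755 million.

-$755 million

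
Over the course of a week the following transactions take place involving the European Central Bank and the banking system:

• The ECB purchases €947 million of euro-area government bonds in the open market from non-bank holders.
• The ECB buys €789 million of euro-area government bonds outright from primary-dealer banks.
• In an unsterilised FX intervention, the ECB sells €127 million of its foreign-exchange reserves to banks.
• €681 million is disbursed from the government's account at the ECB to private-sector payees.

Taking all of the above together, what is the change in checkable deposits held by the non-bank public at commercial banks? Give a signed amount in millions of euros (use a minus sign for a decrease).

ECB balance sheet:
  Assets:      Securities +€1736M, Foreign assets −€127M
  Liabilities: Bank reserves +€2290M, Government deposits −€681M
Commercial banking system:
  Assets:      Reserves at CB +€2290M, Securities −€789M, Foreign assets +€127M
  Liabilities: Checkable deposits +€1628M
So the change in checkable deposits held by the non-bank public at commercial banks is +€1628 million.

+€1628 million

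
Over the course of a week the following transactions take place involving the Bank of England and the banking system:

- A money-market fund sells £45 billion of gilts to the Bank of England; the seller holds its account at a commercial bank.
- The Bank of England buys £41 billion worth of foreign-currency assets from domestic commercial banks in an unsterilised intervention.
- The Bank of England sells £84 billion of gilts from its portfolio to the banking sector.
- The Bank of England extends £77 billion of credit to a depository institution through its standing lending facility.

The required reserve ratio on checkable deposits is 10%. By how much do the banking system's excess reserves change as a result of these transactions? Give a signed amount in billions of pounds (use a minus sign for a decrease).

Asset purchase (from non-banks) £45 billion: reserves +£45B, deposits +£45B.
FX purchase £41 billion: reserves +£41B, deposits 0.
OMO sale (to banks) £84 billion: reserves −£84B, deposits 0.
Discount-window loan £77 billion: reserves +£77B, deposits 0.
Totals: Δreserves = +£79B, Δdeposits = +£45B.
Δrequired reserves = 10% × +£45B = +£4.5B.
Δexcess reserves = Δreserves − Δrequired = +£79B − (+£4.5B) = +£74.5 billion.

+£74.5 billion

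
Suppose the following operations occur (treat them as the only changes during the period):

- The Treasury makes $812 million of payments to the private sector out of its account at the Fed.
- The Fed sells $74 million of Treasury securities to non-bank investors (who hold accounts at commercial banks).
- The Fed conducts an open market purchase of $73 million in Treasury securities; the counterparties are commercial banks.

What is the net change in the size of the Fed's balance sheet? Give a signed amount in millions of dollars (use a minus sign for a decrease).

Fed balance sheet:
  Assets:      Securities −$1M
  Liabilities: Bank reserves +$811M, Government deposits −$812M
Change in total Fed assets = -$1 million.

-$1 million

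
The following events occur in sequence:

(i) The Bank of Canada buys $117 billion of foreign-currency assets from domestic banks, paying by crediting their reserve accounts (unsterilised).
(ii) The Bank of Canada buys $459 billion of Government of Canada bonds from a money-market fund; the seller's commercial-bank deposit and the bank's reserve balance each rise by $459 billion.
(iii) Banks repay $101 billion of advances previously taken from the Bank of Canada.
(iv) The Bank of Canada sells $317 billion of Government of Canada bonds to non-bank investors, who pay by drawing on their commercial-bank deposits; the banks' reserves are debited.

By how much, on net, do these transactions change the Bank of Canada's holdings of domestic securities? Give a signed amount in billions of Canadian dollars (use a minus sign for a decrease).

FX purchase $117 billion: the Bank of Canada's securities portfolio is untouched → 0.
Asset purchase (from non-banks) $459 billion: securities added to the Bank of Canada's portfolio → +$459B.
Discount-window repayment $101 billion: the Bank of Canada's securities portfolio is untouched → 0.
Asset sale (to non-banks) $317 billion: securities removed from the Bank of Canada's portfolio → −$317B.
Net: 0 + 459 + 0 − 317 = +$142 billion.

+$142 billion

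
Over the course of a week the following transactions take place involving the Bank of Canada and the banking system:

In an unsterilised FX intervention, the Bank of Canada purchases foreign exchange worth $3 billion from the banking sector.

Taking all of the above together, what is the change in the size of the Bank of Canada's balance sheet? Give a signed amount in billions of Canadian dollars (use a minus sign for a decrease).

FX purchase $3 billion: a Bank of Canada asset is acquired → +$3B.

+$3 billion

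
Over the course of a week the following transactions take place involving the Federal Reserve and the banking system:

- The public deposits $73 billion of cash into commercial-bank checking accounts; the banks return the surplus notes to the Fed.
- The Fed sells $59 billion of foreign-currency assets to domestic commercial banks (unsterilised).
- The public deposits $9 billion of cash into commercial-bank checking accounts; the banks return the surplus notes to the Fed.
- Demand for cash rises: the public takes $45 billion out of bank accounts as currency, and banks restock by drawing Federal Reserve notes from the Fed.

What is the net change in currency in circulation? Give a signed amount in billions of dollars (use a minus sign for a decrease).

-$37 billion

Fed balance sheet:
  Assets:      Foreign assets −$59B
  Liabilities: Bank reserves −$22B, Currency in circulation −$37B
So the change in currency in circulation is -$37 billion.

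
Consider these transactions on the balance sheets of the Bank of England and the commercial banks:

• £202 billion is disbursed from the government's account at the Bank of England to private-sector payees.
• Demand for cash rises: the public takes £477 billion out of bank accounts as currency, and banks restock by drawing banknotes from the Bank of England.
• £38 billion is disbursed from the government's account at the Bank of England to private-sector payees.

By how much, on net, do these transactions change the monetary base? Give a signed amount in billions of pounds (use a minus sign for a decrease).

Government spending £202 billion: a non-base liability converts back to reserves → +£202B.
Currency withdrawal £477 billion: just a shift between currency and reserves — both are base money → 0.
Government spending £38 billion: a non-base liability converts back to reserves → +£38B.
Net: 202 + 0 + 38 = +£240 billion.

+£240 billion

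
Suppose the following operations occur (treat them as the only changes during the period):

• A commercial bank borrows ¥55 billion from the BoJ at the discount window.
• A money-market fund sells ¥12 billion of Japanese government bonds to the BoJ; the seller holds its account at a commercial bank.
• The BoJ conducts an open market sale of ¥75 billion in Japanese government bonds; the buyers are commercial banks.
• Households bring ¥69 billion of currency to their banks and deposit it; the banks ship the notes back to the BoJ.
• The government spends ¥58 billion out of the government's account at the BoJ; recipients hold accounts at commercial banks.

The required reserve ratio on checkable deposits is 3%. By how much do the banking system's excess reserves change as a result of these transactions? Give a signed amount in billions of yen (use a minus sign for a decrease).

+¥114.83 billion

Discount-window loan ¥55 billion: reserves +¥55B, deposits 0.
Asset purchase (from non-banks) ¥12 billion: reserves +¥12B, deposits +¥12B.
OMO sale (to banks) ¥75 billion: reserves −¥75B, deposits 0.
Currency deposit ¥69 billion: reserves +¥69B, deposits +¥69B.
Government spending ¥58 billion: reserves +¥58B, deposits +¥58B.
Totals: Δreserves = +¥119B, Δdeposits = +¥139B.
Δrequired reserves = 3% × +¥139B = +¥4.17B.
Δexcess reserves = Δreserves − Δrequired = +¥119B − (+¥4.17B) = +¥114.83 billion.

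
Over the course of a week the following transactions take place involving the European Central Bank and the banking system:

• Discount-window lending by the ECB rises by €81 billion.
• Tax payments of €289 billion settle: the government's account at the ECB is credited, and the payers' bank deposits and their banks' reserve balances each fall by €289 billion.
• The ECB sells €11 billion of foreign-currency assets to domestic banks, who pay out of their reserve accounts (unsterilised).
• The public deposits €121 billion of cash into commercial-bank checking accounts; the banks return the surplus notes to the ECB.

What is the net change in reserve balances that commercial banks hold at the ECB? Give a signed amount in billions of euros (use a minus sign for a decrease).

-€98 billion

Discount-window loan €81 billion: the loan is credited to the bank's reserve account → +€81B.
Government account inflow €289 billion: funds move from bank reserves into the government account → −€289B.
FX sale €11 billion: the buying banks pay out of their reserve balances → −€11B.
Currency deposit €121 billion: returned notes are swapped for reserve credit → +€121B.
Net: 81 − 289 − 11 + 121 = -€98 billion.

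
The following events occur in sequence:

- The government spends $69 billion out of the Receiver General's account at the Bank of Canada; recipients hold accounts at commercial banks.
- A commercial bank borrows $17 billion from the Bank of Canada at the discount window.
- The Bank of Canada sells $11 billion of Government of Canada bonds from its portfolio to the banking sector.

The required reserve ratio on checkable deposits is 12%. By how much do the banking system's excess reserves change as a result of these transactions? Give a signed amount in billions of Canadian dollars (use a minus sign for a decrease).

Government spending $69 billion: reserves +$69B, deposits +$69B.
Discount-window loan $17 billion: reserves +$17B, deposits 0.
OMO sale (to banks) $11 billion: reserves −$11B, deposits 0.
Totals: Δreserves = +$75B, Δdeposits = +$69B.
Δrequired reserves = 12% × +$69B = +$8.28B.
Δexcess reserves = Δreserves − Δrequired = +$75B − (+$8.28B) = +$66.72 billion.

+$66.72 billion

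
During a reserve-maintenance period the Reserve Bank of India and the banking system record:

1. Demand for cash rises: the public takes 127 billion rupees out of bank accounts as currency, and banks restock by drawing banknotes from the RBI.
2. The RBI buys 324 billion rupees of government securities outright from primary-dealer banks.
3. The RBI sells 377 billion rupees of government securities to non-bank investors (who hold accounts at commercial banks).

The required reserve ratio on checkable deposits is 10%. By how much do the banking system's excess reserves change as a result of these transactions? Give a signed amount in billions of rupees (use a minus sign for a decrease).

Currency withdrawal 127 billion rupees: reserves −127B, deposits −127B.
OMO purchase (from banks) 324 billion rupees: reserves +324B, deposits 0.
Asset sale (to non-banks) 377 billion rupees: reserves −377B, deposits −377B.
Totals: Δreserves = −180B, Δdeposits = −504B.
Δrequired reserves = 10% × −504B = −50.4B.
Δexcess reserves = Δreserves − Δrequired = −180B − (−50.4B) = -129.6 billion.

-129.6 billion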